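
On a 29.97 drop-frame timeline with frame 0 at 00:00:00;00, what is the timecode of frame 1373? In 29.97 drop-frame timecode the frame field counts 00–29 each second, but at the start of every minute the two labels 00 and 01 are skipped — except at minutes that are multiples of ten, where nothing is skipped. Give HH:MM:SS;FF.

00:00:45;23

Ten DF minutes hold 17982 frames, so frame 1373 lies in block 0 (frames 0–17981) with 1373 frames into that block.
The block's first minute is 1800 frames and the rest 1798 each; 1373 frames reaches minute 0, so 0 × 18 + 0 × 2 = 0 labels have been skipped so far.
Adding those back, label number 1373 + 0 = 1373 at 30 labels/s is 45 s + 23 f = 0 h 0 min 45 s frame 23, i.e. 00:00:45;23.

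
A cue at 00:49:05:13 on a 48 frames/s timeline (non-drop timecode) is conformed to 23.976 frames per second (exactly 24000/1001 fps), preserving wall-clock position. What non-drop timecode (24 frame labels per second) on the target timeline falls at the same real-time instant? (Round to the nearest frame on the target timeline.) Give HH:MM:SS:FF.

Source frame index: (0×3600 + 49×60 + 5) × 48 + 13 = 141373.
Real time: 141373 / (48) = 141373/48 s.
Target frame: (141373/48) × (24000/1001) = 70686500/1001 ≈ 70615.884 → 70616.
At 24 labels/s: frame 70616 → 00:49:02:08.

00:49:02:08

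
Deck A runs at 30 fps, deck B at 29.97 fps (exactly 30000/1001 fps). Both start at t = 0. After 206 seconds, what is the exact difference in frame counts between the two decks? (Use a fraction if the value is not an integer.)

A emits 30 × 206 = 6180 frames; B emits 30000/1001 × 206 = 6180000/1001.
Difference = 6180/1001 frames (≈ 6.1738); B is behind A.

6180/1001 frames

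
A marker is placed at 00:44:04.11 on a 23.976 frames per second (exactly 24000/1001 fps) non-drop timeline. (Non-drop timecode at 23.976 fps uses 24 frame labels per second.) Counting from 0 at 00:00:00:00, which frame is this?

Total seconds to the label: (0 × 3600 + 44 × 60 + 4) = 2644.
Frame index = 2644 × 24 + 11 = 63467.

63467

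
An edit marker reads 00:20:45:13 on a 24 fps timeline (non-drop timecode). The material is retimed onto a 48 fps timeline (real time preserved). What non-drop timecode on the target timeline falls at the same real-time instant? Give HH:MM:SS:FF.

00:20:45:26

Source frame index: (0×3600 + 20×60 + 45) × 24 + 13 = 29893.
Real time: 29893 / (24) = 29893/24 s.
Target frame: (29893/24) × (48) = 59786.
At 48 labels/s: frame 59786 → 00:20:45:26.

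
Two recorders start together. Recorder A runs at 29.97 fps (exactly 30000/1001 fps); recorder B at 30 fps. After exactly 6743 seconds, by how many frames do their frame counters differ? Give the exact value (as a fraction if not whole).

A emits 30000/1001 × 6743 = 18390000/91 frames; B emits 30 × 6743 = 202290.
Difference = 18390/91 frames (≈ 202.0879); B is ahead of A.

18390/91 frames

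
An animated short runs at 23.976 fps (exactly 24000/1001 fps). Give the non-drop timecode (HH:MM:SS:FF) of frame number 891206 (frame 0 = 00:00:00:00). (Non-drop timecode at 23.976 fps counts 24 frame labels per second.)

891206 ÷ 24 = 37133 full seconds, remainder 14 frames.
37133 s = 10 h 18 min 53 s.
Timecode: 10:18:53:14.

10:18:53:14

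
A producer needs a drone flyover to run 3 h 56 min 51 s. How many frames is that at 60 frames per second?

852660 frames

3 h 56 min 51 s = 14211 s.
Frames = 14211 × 60 = 852660.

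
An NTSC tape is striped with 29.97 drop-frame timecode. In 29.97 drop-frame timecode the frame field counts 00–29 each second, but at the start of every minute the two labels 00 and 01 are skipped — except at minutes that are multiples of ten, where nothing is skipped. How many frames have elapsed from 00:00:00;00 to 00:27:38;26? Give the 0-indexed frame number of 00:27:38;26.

49716

Complete 10-minute blocks: 2, each 17982 frames → 35964.
Remaining 7 whole minutes in the current block: 1800 + 6 × 1798 = 12588 frames.
Within the current minute: 38 × 30 + 26 − 2 = 1164 (labels ;00/;01 skipped at this minute). Total = 35964 + 12588 + 1164 = 49716.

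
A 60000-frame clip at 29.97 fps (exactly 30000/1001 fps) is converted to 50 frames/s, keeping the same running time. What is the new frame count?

Target frames = source frames × (target rate / source rate) = 60000 × (50)/(30000/1001) = 60000 × 1001/600 = 100100.

100100 frames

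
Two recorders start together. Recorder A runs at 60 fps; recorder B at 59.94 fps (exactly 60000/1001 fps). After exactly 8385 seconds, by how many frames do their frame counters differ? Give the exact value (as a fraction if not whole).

A emits 60 × 8385 = 503100 frames; B emits 60000/1001 × 8385 = 38700000/77.
Difference = 38700/77 frames (≈ 502.5974); B is behind A.

38700/77 frames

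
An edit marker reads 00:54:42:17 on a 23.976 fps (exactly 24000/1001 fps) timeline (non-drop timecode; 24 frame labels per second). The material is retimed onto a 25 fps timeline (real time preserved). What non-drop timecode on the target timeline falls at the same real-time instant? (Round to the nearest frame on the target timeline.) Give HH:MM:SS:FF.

00:54:46:00

Source frame index: (0×3600 + 54×60 + 42) × 24 + 17 = 78785.
Real time: 78785 / (24000/1001) = 15772757/4800 s.
Target frame: (15772757/4800) × (25) = 15772757/192 ≈ 82149.776 → 82150.
At 25 labels/s: frame 82150 → 00:54:46:00.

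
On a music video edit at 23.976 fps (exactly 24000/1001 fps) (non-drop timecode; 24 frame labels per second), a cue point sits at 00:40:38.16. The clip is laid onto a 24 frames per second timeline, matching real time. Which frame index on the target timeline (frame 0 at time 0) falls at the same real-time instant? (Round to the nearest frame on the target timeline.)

frame 58587

Source frame index: (0×3600 + 40×60 + 38) × 24 + 16 = 58528.
Real time: 58528 / (24000/1001) = 1830829/750 s.
Target frame: (1830829/750) × (24) = 7323316/125 ≈ 58586.528 → 58587.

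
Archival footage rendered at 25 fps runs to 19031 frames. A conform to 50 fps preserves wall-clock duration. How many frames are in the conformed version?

38062 frames

Target frames = source frames × (target rate / source rate) = 19031 × (50)/(25) = 19031 × 2 = 38062.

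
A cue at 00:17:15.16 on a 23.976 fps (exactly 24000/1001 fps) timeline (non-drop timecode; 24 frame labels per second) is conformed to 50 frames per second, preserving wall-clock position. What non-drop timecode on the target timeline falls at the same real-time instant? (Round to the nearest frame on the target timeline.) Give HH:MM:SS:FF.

00:17:16:35

Source frame index: (0×3600 + 17×60 + 15) × 24 + 16 = 24856.
Real time: 24856 / (24000/1001) = 3110107/3000 s.
Target frame: (3110107/3000) × (50) = 3110107/60 ≈ 51835.117 → 51835.
At 50 labels/s: frame 51835 → 00:17:16:35.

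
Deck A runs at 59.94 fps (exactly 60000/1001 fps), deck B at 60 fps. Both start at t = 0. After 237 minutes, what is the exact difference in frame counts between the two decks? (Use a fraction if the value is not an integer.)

853200/1001 frames

237 min = 14220 s.
A emits 60000/1001 × 14220 = 853200000/1001 frames; B emits 60 × 14220 = 853200.
Difference = 853200/1001 frames (≈ 852.3477); B is ahead of A.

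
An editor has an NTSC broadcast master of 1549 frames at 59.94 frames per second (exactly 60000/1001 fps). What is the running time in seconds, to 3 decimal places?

Running time = 1549 × 1001/60000 = 1550549/60000 s ≈ 25.842 s.

25.842 seconds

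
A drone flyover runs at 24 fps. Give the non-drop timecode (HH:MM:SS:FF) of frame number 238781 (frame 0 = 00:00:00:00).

238781 ÷ 24 = 9949 full seconds, remainder 5 frames.
9949 s = 2 h 45 min 49 s.
Timecode: 02:45:49:05.

02:45:49:05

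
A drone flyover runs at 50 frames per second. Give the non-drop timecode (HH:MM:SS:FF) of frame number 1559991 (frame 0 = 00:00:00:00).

1559991 ÷ 50 = 31199 full seconds, remainder 41 frames.
31199 s = 8 h 39 min 59 s.
Timecode: 08:39:59:41.

08:39:59:41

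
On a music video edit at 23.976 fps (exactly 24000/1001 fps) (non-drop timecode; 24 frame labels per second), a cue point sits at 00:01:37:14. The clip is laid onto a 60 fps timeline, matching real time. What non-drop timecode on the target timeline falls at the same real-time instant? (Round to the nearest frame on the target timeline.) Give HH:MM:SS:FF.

00:01:37:41

Source frame index: (0×3600 + 1×60 + 37) × 24 + 14 = 2342.
Real time: 2342 / (24000/1001) = 1172171/12000 s.
Target frame: (1172171/12000) × (60) = 1172171/200 ≈ 5860.855 → 5861.
At 60 labels/s: frame 5861 → 00:01:37:41.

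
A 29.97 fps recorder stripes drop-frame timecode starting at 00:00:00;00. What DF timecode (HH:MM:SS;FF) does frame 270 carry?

Each 10-minute DF block holds 10 × 60 × 30 − 9 × 2 = 17982 frames. 270 ÷ 17982 → 0 full blocks, remainder 270.
Within the partial block the first minute is 1800 frames and each further minute 1798, so 0 further minute boundaries passed. Total skipped labels = 18 × 0 + 2 × 0 = 0.
Non-drop label index = 270 + 0 = 270; at 30 labels/s that is 00:00:09:00, i.e. DF 00:00:09;00.

00:00:09;00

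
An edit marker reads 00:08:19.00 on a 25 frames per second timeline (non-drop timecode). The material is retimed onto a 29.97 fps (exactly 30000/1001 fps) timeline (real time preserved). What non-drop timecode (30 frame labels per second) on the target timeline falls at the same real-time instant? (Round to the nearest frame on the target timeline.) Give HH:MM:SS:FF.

00:08:18:15

Source frame index: (0×3600 + 8×60 + 19) × 25 + 0 = 12475.
Real time: 12475 / (25) = 499 s.
Target frame: (499) × (30000/1001) = 14970000/1001 ≈ 14955.045 → 14955.
At 30 labels/s: frame 14955 → 00:08:18:15.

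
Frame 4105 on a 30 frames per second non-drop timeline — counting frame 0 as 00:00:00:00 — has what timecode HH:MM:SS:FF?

4105 ÷ 30 = 136 full seconds, remainder 25 frames.
136 s = 0 h 2 min 16 s.
Timecode: 00:02:16:25.

00:02:16:25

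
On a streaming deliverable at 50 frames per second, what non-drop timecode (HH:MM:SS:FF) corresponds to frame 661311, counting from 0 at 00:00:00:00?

661311 ÷ 50 = 13226 full seconds, remainder 11 frames.
13226 s = 3 h 40 min 26 s.
Timecode: 03:40:26:11.

03:40:26:11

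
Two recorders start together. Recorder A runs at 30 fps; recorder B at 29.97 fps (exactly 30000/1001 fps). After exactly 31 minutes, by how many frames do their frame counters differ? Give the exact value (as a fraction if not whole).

55800/1001 frames

31 min = 1860 s.
A emits 30 × 1860 = 55800 frames; B emits 30000/1001 × 1860 = 55800000/1001.
Difference = 55800/1001 frames (≈ 55.7443); B is behind A.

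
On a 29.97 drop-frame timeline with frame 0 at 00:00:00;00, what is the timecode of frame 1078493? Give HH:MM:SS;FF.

Each 10-minute DF block holds 10 × 60 × 30 − 9 × 2 = 17982 frames. 1078493 ÷ 17982 → 59 full blocks, remainder 17555.
Within the partial block the first minute is 1800 frames and each further minute 1798, so 9 further minute boundaries passed. Total skipped labels = 18 × 59 + 2 × 9 = 1080.
Non-drop label index = 1078493 + 1080 = 1079573; at 30 labels/s that is 09:59:45:23, i.e. DF 09:59:45;23.

09:59:45;23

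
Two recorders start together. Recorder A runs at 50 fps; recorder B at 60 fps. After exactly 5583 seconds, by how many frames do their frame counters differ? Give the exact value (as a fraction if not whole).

55830 frames

A emits 50 × 5583 = 279150 frames; B emits 60 × 5583 = 334980.
Difference = 55830 frames; B is ahead of A.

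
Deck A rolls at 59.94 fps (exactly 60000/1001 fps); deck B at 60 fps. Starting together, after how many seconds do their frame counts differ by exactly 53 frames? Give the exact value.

The gap grows by |60 − 60000/1001| = 60/1001 frames per second.
Time for a 53-frame gap: 53 ÷ (60/1001) = 53053/60 s.

53053/60 seconds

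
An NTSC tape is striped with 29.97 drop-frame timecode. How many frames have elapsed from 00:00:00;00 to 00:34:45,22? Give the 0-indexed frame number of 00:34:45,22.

62510

Complete 10-minute blocks: 3, each 17982 frames → 53946.
Remaining 4 whole minutes in the current block: 1800 + 3 × 1798 = 7194 frames.
Within the current minute: 45 × 30 + 22 − 2 = 1370 (labels ;00/;01 skipped at this minute). Total = 53946 + 7194 + 1370 = 62510.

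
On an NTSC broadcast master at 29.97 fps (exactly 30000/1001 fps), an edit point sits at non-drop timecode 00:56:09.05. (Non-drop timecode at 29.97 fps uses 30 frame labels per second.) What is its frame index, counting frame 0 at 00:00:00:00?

101075

Total seconds to the label: (0 × 3600 + 56 × 60 + 9) = 3369.
Frame index = 3369 × 30 + 5 = 101075.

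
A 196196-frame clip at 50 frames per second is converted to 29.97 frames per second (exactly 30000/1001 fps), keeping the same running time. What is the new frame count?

117600 frames

Target frames = source frames × (target rate / source rate) = 196196 × (30000/1001)/(50) = 196196 × 600/1001 = 117600.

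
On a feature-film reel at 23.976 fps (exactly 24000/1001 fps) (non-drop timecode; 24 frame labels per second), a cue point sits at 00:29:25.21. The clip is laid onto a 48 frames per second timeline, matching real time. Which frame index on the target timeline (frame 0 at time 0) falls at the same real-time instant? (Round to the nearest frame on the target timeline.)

frame 84847

Source frame index: (0×3600 + 29×60 + 25) × 24 + 21 = 42381.
Real time: 42381 / (24000/1001) = 14141127/8000 s.
Target frame: (14141127/8000) × (48) = 42423381/500 ≈ 84846.762 → 84847.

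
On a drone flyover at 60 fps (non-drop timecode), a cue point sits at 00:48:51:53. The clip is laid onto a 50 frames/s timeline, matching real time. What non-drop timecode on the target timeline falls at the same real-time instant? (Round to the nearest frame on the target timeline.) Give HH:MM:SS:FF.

00:48:51:44

Source frame index: (0×3600 + 48×60 + 51) × 60 + 53 = 175913.
Real time: 175913 / (60) = 175913/60 s.
Target frame: (175913/60) × (50) = 879565/6 ≈ 146594.167 → 146594.
At 50 labels/s: frame 146594 → 00:48:51:44.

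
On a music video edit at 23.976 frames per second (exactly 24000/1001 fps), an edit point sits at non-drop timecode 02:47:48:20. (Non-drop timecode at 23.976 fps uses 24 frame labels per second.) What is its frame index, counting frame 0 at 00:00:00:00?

241652

Total seconds to the label: (2 × 3600 + 47 × 60 + 48) = 10068.
Frame index = 10068 × 24 + 20 = 241652.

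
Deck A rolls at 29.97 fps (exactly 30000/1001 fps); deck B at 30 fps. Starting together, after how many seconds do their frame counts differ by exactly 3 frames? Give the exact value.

100.1 seconds

The gap grows by |30 − 30000/1001| = 30/1001 frames per second.
Time for a 3-frame gap: 3 ÷ (30/1001) = 100.1 s.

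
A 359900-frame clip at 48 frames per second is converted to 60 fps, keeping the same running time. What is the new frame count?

Target frames = source frames × (target rate / source rate) = 359900 × (60)/(48) = 359900 × 5/4 = 449875.

449875 frames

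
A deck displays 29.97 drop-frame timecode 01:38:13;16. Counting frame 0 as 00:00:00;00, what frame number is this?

176628

As if non-drop at 30 labels/s: (1 × 3600 + 38 × 60 + 13) × 30 + 16 = 176806.
Minute boundaries passed: 98; those not divisible by 10: 98 − 9 = 89; dropped labels = 2 × 89 = 178.
Actual frame index = 176806 − 178 = 176628.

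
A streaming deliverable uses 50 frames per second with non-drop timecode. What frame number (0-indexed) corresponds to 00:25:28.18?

frame 76418

Total seconds to the label: (0 × 3600 + 25 × 60 + 28) = 1528.
Frame index = 1528 × 50 + 18 = 76418.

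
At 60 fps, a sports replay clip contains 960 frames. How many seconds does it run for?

Running time = 960 / (60) = 16 s.

16 seconds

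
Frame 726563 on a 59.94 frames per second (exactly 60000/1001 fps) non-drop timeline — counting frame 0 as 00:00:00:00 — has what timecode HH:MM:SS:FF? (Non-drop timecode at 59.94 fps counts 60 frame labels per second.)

03:21:49:23

726563 ÷ 60 = 12109 full seconds, remainder 23 frames.
12109 s = 3 h 21 min 49 s.
Timecode: 03:21:49:23.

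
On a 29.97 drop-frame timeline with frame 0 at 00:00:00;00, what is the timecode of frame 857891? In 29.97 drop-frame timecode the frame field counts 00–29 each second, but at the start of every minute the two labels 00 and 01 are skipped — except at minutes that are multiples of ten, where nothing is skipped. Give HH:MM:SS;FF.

Each 10-minute DF block holds 10 × 60 × 30 − 9 × 2 = 17982 frames. 857891 ÷ 17982 → 47 full blocks, remainder 12737.
Within the partial block the first minute is 1800 frames and each further minute 1798, so 7 further minute boundaries passed. Total skipped labels = 18 × 47 + 2 × 7 = 860.
Non-drop label index = 857891 + 860 = 858751; at 30 labels/s that is 07:57:05:01, i.e. DF 07:57:05;01.

07:57:05;01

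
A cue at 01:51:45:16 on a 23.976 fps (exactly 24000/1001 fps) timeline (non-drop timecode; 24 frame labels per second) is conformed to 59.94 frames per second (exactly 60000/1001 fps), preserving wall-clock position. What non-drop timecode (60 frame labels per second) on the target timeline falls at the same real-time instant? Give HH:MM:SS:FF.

01:51:45:40

Source frame index: (1×3600 + 51×60 + 45) × 24 + 16 = 160936.
Real time: 160936 / (24000/1001) = 20137117/3000 s.
Target frame: (20137117/3000) × (60000/1001) = 402340.
At 60 labels/s: frame 402340 → 01:51:45:40.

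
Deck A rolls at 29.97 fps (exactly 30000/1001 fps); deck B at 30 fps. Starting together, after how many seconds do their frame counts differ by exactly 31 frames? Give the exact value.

The gap grows by |30 − 30000/1001| = 30/1001 frames per second.
Time for a 31-frame gap: 31 ÷ (30/1001) = 31031/30 s.

31031/30 seconds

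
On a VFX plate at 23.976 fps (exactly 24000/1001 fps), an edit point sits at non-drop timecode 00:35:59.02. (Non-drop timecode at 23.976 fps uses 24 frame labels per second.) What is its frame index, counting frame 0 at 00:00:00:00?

Total seconds to the label: (0 × 3600 + 35 × 60 + 59) = 2159.
Frame index = 2159 × 24 + 2 = 51818.

51818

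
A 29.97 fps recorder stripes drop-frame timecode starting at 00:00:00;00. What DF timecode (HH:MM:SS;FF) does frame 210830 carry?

01:57:14;22

Ten DF minutes hold 17982 frames, so frame 210830 lies in block 11 (frames 197802–215783) with 13028 frames into that block.
The block's first minute is 1800 frames and the rest 1798 each; 13028 frames reaches minute 7, so 11 × 18 + 7 × 2 = 212 labels have been skipped so far.
Adding those back, label number 210830 + 212 = 211042 at 30 labels/s is 7034 s + 22 f = 1 h 57 min 14 s frame 22, i.e. 01:57:14;22.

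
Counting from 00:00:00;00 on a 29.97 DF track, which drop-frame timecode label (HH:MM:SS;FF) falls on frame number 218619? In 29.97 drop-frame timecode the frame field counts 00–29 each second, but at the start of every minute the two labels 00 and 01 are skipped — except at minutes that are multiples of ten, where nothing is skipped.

02:01:34;17

Each 10-minute DF block holds 10 × 60 × 30 − 9 × 2 = 17982 frames. 218619 ÷ 17982 → 12 full blocks, remainder 2835.
Within the partial block the first minute is 1800 frames and each further minute 1798, so 1 further minute boundary passed. Total skipped labels = 18 × 12 + 2 × 1 = 218.
Non-drop label index = 218619 + 218 = 218837; at 30 labels/s that is 02:01:34:17, i.e. DF 02:01:34;17.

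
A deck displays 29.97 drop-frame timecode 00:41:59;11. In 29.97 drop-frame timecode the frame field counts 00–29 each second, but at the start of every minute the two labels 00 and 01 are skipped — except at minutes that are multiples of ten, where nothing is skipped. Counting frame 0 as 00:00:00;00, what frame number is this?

75507

Complete 10-minute blocks: 4, each 17982 frames → 71928.
Remaining 1 whole minute in the current block: 1800 + 0 × 1798 = 1800 frames.
Within the current minute: 59 × 30 + 11 − 2 = 1779 (labels ;00/;01 skipped at this minute). Total = 71928 + 1800 + 1779 = 75507.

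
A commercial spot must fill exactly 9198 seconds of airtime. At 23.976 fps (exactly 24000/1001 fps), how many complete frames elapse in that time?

220531 frames

Frames = 9198 × 24000/1001 = 31536000/143 ≈ 220531.4685.
Complete frames: 220531.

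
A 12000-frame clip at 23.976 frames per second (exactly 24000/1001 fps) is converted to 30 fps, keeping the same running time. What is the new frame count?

15015 frames

Target frames = source frames × (target rate / source rate) = 12000 × (30)/(24000/1001) = 12000 × 1001/800 = 15015.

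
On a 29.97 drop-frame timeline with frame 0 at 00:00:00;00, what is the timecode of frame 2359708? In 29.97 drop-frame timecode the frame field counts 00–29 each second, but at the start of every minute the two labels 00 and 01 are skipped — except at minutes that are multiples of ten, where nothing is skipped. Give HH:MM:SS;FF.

Ten DF minutes hold 17982 frames, so frame 2359708 lies in block 131 (frames 2355642–2373623) with 4066 frames into that block.
The block's first minute is 1800 frames and the rest 1798 each; 4066 frames reaches minute 2, so 131 × 18 + 2 × 2 = 2362 labels have been skipped so far.
Adding those back, label number 2359708 + 2362 = 2362070 at 30 labels/s is 78735 s + 20 f = 21 h 52 min 15 s frame 20, i.e. 21:52:15;20.

21:52:15;20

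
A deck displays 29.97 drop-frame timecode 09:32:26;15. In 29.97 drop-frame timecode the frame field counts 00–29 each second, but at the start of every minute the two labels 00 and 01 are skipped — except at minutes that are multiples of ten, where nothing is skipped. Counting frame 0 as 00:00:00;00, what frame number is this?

1029365

Complete 10-minute blocks: 57, each 17982 frames → 1024974.
Remaining 2 whole minutes in the current block: 1800 + 1 × 1798 = 3598 frames.
Within the current minute: 26 × 30 + 15 − 2 = 793 (labels ;00/;01 skipped at this minute). Total = 1024974 + 3598 + 793 = 1029365.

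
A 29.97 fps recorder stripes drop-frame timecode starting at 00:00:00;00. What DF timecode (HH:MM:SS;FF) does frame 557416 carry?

Each 10-minute DF block holds 10 × 60 × 30 − 9 × 2 = 17982 frames. 557416 ÷ 17982 → 30 full blocks, remainder 17956.
Within the partial block the first minute is 1800 frames and each further minute 1798, so 9 further minute boundaries passed. Total skipped labels = 18 × 30 + 2 × 9 = 558.
Non-drop label index = 557416 + 558 = 557974; at 30 labels/s that is 05:09:59:04, i.e. DF 05:09:59;04.

05:09:59;04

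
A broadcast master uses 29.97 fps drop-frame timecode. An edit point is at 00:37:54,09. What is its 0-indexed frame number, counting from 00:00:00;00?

68161

As if non-drop at 30 labels/s: (0 × 3600 + 37 × 60 + 54) × 30 + 9 = 68229.
Minute boundaries passed: 37; those not divisible by 10: 37 − 3 = 34; dropped labels = 2 × 34 = 68.
Actual frame index = 68229 − 68 = 68161.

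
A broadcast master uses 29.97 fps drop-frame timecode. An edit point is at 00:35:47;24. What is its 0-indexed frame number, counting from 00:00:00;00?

As if non-drop at 30 labels/s: (0 × 3600 + 35 × 60 + 47) × 30 + 24 = 64434.
Minute boundaries passed: 35; those not divisible by 10: 35 − 3 = 32; dropped labels = 2 × 32 = 64.
Actual frame index = 64434 − 64 = 64370.

64370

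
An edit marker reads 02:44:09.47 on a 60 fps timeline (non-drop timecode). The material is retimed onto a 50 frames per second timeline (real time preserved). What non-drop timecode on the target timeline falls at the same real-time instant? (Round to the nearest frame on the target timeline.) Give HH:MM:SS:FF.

02:44:09:39

Source frame index: (2×3600 + 44×60 + 9) × 60 + 47 = 590987.
Real time: 590987 / (60) = 590987/60 s.
Target frame: (590987/60) × (50) = 2954935/6 ≈ 492489.167 → 492489.
At 50 labels/s: frame 492489 → 02:44:09:39.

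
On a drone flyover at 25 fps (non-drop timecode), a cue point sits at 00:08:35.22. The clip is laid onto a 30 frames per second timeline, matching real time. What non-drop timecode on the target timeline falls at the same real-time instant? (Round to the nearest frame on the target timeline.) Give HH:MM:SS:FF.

00:08:35:26

Source frame index: (0×3600 + 8×60 + 35) × 25 + 22 = 12897.
Real time: 12897 / (25) = 12897/25 s.
Target frame: (12897/25) × (30) = 77382/5 ≈ 15476.400 → 15476.
At 30 labels/s: frame 15476 → 00:08:35:26.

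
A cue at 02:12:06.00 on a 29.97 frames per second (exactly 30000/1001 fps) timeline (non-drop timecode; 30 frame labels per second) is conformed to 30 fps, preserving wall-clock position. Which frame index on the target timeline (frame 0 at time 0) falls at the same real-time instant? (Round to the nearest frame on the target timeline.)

frame 238018

Source frame index: (2×3600 + 12×60 + 6) × 30 + 0 = 237780.
Real time: 237780 / (30000/1001) = 3966963/500 s.
Target frame: (3966963/500) × (30) = 11900889/50 ≈ 238017.780 → 238018.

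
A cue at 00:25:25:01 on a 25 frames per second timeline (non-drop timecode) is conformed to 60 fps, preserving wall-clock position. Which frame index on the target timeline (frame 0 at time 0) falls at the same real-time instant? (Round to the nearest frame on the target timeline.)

Source frame index: (0×3600 + 25×60 + 25) × 25 + 1 = 38126.
Real time: 38126 / (25) = 38126/25 s.
Target frame: (38126/25) × (60) = 457512/5 ≈ 91502.400 → 91502.

frame 91502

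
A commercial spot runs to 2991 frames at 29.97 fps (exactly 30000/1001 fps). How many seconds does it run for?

99.7997 seconds

Running time = 2991 / (30000/1001) = 99.7997 s.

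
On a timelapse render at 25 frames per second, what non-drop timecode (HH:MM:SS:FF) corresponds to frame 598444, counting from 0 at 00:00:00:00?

06:38:57:19

598444 ÷ 25 = 23937 full seconds, remainder 19 frames.
23937 s = 6 h 38 min 57 s.
Timecode: 06:38:57:19.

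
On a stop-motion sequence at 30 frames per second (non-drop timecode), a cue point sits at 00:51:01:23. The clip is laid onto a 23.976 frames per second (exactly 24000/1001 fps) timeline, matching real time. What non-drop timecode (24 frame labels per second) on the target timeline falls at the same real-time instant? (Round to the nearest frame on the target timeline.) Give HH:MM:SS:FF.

00:50:58:17

Source frame index: (0×3600 + 51×60 + 1) × 30 + 23 = 91853.
Real time: 91853 / (30) = 91853/30 s.
Target frame: (91853/30) × (24000/1001) = 73482400/1001 ≈ 73408.991 → 73409.
At 24 labels/s: frame 73409 → 00:50:58:17.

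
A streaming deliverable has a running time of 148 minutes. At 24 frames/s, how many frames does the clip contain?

213120 frames

148 min = 8880 s.
Frames = 8880 × 24 = 213120.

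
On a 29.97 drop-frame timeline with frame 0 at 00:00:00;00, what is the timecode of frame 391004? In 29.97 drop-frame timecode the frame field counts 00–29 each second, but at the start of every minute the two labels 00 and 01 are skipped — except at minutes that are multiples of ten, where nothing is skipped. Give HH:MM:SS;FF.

Each 10-minute DF block holds 10 × 60 × 30 − 9 × 2 = 17982 frames. 391004 ÷ 17982 → 21 full blocks, remainder 13382.
Within the partial block the first minute is 1800 frames and each further minute 1798, so 7 further minute boundaries passed. Total skipped labels = 18 × 21 + 2 × 7 = 392.
Non-drop label index = 391004 + 392 = 391396; at 30 labels/s that is 03:37:26:16, i.e. DF 03:37:26;16.

03:37:26;16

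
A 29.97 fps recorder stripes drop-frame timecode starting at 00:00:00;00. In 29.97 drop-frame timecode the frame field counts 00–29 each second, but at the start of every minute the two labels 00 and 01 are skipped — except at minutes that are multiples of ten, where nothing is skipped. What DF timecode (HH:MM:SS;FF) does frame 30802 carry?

Each 10-minute DF block holds 10 × 60 × 30 − 9 × 2 = 17982 frames. 30802 ÷ 17982 → 1 full block, remainder 12820.
Within the partial block the first minute is 1800 frames and each further minute 1798, so 7 further minute boundaries passed. Total skipped labels = 18 × 1 + 2 × 7 = 32.
Non-drop label index = 30802 + 32 = 30834; at 30 labels/s that is 00:17:07:24, i.e. DF 00:17:07;24.

00:17:07;24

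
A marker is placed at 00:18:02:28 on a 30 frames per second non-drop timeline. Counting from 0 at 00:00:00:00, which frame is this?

Total seconds to the label: (0 × 3600 + 18 × 60 + 2) = 1082.
Frame index = 1082 × 30 + 28 = 32488.

32488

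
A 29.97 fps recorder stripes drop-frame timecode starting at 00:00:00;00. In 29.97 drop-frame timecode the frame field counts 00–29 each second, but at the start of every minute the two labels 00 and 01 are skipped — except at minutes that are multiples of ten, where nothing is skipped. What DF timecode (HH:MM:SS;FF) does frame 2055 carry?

00:01:08;17

Each 10-minute DF block holds 10 × 60 × 30 − 9 × 2 = 17982 frames. 2055 ÷ 17982 → 0 full blocks, remainder 2055.
Within the partial block the first minute is 1800 frames and each further minute 1798, so 1 further minute boundary passed. Total skipped labels = 18 × 0 + 2 × 1 = 2.
Non-drop label index = 2055 + 2 = 2057; at 30 labels/s that is 00:01:08:17, i.e. DF 00:01:08;17.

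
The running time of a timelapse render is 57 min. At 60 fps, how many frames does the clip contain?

57 min = 3420 s.
Frames = 3420 × 60 = 205200.

205200 frames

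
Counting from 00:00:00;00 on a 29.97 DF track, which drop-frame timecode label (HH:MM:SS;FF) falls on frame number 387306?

Ten DF minutes hold 17982 frames, so frame 387306 lies in block 21 (frames 377622–395603) with 9684 frames into that block.
The block's first minute is 1800 frames and the rest 1798 each; 9684 frames reaches minute 5, so 21 × 18 + 5 × 2 = 388 labels have been skipped so far.
Adding those back, label number 387306 + 388 = 387694 at 30 labels/s is 12923 s + 4 f = 3 h 35 min 23 s frame 4, i.e. 03:35:23;04.

03:35:23;04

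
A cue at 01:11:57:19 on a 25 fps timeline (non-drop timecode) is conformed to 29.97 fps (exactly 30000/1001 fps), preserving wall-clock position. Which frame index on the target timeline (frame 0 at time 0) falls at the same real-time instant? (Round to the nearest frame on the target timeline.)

frame 129403

Source frame index: (1×3600 + 11×60 + 57) × 25 + 19 = 107944.
Real time: 107944 / (25) = 107944/25 s.
Target frame: (107944/25) × (30000/1001) = 129532800/1001 ≈ 129403.397 → 129403.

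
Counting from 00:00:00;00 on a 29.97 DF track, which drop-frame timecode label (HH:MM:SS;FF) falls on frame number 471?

Each 10-minute DF block holds 10 × 60 × 30 − 9 × 2 = 17982 frames. 471 ÷ 17982 → 0 full blocks, remainder 471.
Within the partial block the first minute is 1800 frames and each further minute 1798, so 0 further minute boundaries passed. Total skipped labels = 18 × 0 + 2 × 0 = 0.
Non-drop label index = 471 + 0 = 471; at 30 labels/s that is 00:00:15:21, i.e. DF 00:00:15;21.

00:00:15;21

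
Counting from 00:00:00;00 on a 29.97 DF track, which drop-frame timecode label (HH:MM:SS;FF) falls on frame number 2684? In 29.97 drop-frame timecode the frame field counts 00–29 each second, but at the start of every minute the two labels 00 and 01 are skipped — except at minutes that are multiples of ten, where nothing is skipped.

Each 10-minute DF block holds 10 × 60 × 30 − 9 × 2 = 17982 frames. 2684 ÷ 17982 → 0 full blocks, remainder 2684.
Within the partial block the first minute is 1800 frames and each further minute 1798, so 1 further minute boundary passed. Total skipped labels = 18 × 0 + 2 × 1 = 2.
Non-drop label index = 2684 + 2 = 2686; at 30 labels/s that is 00:01:29:16, i.e. DF 00:01:29;16.

00:01:29;16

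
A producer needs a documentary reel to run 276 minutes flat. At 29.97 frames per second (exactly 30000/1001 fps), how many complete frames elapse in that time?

276 min = 16560 s.
Frames = 16560 × 30000/1001 = 496800000/1001 ≈ 496303.6963.
Complete frames: 496303.

496303 frames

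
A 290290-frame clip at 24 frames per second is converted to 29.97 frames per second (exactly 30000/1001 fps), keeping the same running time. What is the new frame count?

362500 frames

Target frames = source frames × (target rate / source rate) = 290290 × (30000/1001)/(24) = 290290 × 1250/1001 = 362500.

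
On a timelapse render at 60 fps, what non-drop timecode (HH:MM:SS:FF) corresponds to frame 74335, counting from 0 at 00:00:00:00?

00:20:38:55

74335 ÷ 60 = 1238 full seconds, remainder 55 frames.
1238 s = 0 h 20 min 38 s.
Timecode: 00:20:38:55.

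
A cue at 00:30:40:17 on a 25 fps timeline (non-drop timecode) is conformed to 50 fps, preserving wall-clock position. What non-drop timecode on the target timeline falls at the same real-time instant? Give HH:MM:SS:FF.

Source frame index: (0×3600 + 30×60 + 40) × 25 + 17 = 46017.
Real time: 46017 / (25) = 46017/25 s.
Target frame: (46017/25) × (50) = 92034.
At 50 labels/s: frame 92034 → 00:30:40:34.

00:30:40:34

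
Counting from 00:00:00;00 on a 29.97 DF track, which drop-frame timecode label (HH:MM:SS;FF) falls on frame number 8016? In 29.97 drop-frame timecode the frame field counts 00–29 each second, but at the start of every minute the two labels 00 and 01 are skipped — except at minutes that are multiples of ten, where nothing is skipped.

Ten DF minutes hold 17982 frames, so frame 8016 lies in block 0 (frames 0–17981) with 8016 frames into that block.
The block's first minute is 1800 frames and the rest 1798 each; 8016 frames reaches minute 4, so 0 × 18 + 4 × 2 = 8 labels have been skipped so far.
Adding those back, label number 8016 + 8 = 8024 at 30 labels/s is 267 s + 14 f = 0 h 4 min 27 s frame 14, i.e. 00:04:27;14.

00:04:27;14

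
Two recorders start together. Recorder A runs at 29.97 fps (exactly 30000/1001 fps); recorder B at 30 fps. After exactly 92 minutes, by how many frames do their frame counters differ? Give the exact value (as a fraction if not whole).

92 min = 5520 s.
A emits 30000/1001 × 5520 = 165600000/1001 frames; B emits 30 × 5520 = 165600.
Difference = 165600/1001 frames (≈ 165.4346); B is ahead of A.

165600/1001 frames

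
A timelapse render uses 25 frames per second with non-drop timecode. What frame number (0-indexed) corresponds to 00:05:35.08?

Total seconds to the label: (0 × 3600 + 5 × 60 + 35) = 335.
Frame index = 335 × 25 + 8 = 8383.

frame 8383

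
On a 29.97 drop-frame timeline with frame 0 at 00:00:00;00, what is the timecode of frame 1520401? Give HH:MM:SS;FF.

14:05:30;23

Each 10-minute DF block holds 10 × 60 × 30 − 9 × 2 = 17982 frames. 1520401 ÷ 17982 → 84 full blocks, remainder 9913.
Within the partial block the first minute is 1800 frames and each further minute 1798, so 5 further minute boundaries passed. Total skipped labels = 18 × 84 + 2 × 5 = 1522.
Non-drop label index = 1520401 + 1522 = 1521923; at 30 labels/s that is 14:05:30:23, i.e. DF 14:05:30;23.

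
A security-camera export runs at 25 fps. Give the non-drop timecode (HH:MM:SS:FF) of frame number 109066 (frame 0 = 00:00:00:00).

109066 ÷ 25 = 4362 full seconds, remainder 16 frames.
4362 s = 1 h 12 min 42 s.
Timecode: 01:12:42:16.

01:12:42:16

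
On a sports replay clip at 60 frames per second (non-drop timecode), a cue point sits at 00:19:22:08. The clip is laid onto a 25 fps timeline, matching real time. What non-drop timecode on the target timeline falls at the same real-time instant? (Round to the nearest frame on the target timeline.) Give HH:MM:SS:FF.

Source frame index: (0×3600 + 19×60 + 22) × 60 + 8 = 69728.
Real time: 69728 / (60) = 17432/15 s.
Target frame: (17432/15) × (25) = 87160/3 ≈ 29053.333 → 29053.
At 25 labels/s: frame 29053 → 00:19:22:03.

00:19:22:03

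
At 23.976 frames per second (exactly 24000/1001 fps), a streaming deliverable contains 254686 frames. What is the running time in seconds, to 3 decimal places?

10622.529 seconds

Running time = 254686 × 1001/24000 = 127470343/12000 s ≈ 10622.529 s.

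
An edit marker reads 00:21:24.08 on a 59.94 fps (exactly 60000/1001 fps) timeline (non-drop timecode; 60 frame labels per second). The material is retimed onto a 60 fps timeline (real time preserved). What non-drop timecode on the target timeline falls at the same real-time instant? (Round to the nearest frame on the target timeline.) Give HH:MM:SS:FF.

Source frame index: (0×3600 + 21×60 + 24) × 60 + 8 = 77048.
Real time: 77048 / (60000/1001) = 9640631/7500 s.
Target frame: (9640631/7500) × (60) = 9640631/125 ≈ 77125.048 → 77125.
At 60 labels/s: frame 77125 → 00:21:25:25.

00:21:25:25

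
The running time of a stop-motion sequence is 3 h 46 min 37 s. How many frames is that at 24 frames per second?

326328 frames

3 h 46 min 37 s = 13597 s.
Frames = 13597 × 24 = 326328.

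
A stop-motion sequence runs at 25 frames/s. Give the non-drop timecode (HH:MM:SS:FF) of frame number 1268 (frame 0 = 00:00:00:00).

00:00:50:18

1268 ÷ 25 = 50 full seconds, remainder 18 frames.
50 s = 0 h 0 min 50 s.
Timecode: 00:00:50:18.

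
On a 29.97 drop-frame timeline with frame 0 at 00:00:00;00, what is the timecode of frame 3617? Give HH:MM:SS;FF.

00:02:00;21

Ten DF minutes hold 17982 frames, so frame 3617 lies in block 0 (frames 0–17981) with 3617 frames into that block.
The block's first minute is 1800 frames and the rest 1798 each; 3617 frames reaches minute 2, so 0 × 18 + 2 × 2 = 4 labels have been skipped so far.
Adding those back, label number 3617 + 4 = 3621 at 30 labels/s is 120 s + 21 f = 0 h 2 min 0 s frame 21, i.e. 00:02:00;21.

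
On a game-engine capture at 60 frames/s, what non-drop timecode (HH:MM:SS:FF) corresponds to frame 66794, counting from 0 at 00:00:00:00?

00:18:33:14

66794 ÷ 60 = 1113 full seconds, remainder 14 frames.
1113 s = 0 h 18 min 33 s.
Timecode: 00:18:33:14.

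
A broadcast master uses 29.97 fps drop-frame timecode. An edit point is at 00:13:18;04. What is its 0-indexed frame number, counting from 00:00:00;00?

As if non-drop at 30 labels/s: (0 × 3600 + 13 × 60 + 18) × 30 + 4 = 23944.
Minute boundaries passed: 13; those not divisible by 10: 13 − 1 = 12; dropped labels = 2 × 12 = 24.
Actual frame index = 23944 − 24 = 23920.

23920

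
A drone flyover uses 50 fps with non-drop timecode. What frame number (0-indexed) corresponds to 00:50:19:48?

Total seconds to the label: (0 × 3600 + 50 × 60 + 19) = 3019.
Frame index = 3019 × 50 + 48 = 150998.

150998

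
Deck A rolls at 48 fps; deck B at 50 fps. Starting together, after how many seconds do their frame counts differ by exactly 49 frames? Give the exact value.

24.5 seconds

The gap grows by |50 − 48| = 2 frames per second.
Time for a 49-frame gap: 49 ÷ (2) = 24.5 s.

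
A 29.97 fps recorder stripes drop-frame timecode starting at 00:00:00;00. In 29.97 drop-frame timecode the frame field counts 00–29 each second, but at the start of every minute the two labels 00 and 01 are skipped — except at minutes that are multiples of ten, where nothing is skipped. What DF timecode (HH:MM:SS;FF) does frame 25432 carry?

Ten DF minutes hold 17982 frames, so frame 25432 lies in block 1 (frames 17982–35963) with 7450 frames into that block.
The block's first minute is 1800 frames and the rest 1798 each; 7450 frames reaches minute 4, so 1 × 18 + 4 × 2 = 26 labels have been skipped so far.
Adding those back, label number 25432 + 26 = 25458 at 30 labels/s is 848 s + 18 f = 0 h 14 min 8 s frame 18, i.e. 00:14:08;18.

00:14:08;18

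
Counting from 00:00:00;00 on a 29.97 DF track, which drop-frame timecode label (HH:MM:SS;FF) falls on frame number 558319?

Ten DF minutes hold 17982 frames, so frame 558319 lies in block 31 (frames 557442–575423) with 877 frames into that block.
The block's first minute is 1800 frames and the rest 1798 each; 877 frames reaches minute 0, so 31 × 18 + 0 × 2 = 558 labels have been skipped so far.
Adding those back, label number 558319 + 558 = 558877 at 30 labels/s is 18629 s + 7 f = 5 h 10 min 29 s frame 7, i.e. 05:10:29;07.

05:10:29;07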